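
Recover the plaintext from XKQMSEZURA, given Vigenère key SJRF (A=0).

FBZHAVIPZR

Repeat the key across the ciphertext: SJRFSJRFSJ
X(23)−S(18): 5 → F
K(10)−J(9): 1 → B
Q(16)−R(17): -1≡25 → Z
M(12)−F(5): 7 → H
S(18)−S(18): 0 → A
E(4)−J(9): -5≡21 → V
Z(25)−R(17): 8 → I
U(20)−F(5): 15 → P
R(17)−S(18): -1≡25 → Z
A(0)−J(9): -9≡17 → R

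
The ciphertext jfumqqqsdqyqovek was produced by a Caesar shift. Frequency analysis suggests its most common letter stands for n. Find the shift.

The most frequent ciphertext letter is q (appears 5 times).
q is position 16; n is position 13.
Shift = 3.

3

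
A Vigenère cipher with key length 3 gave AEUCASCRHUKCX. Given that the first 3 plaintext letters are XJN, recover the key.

DVH

Subtract each crib letter from the matching ciphertext letter (mod 26):
A(0)−X(23)=-23≡3 → D
E(4)−J(9)=-5≡21 → V
U(20)−N(13)=7 → H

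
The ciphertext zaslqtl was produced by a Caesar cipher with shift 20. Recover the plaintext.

fgyrwzr

z(25): 25−20=5 → f
a(0): 0−20=-20≡6 → g
s(18): 18−20=-2≡24 → y
l(11): 11−20=-9≡17 → r
q(16): 16−20=-4≡22 → w
t(19): 19−20=-1≡25 → z
l(11): 11−20=-9≡17 → r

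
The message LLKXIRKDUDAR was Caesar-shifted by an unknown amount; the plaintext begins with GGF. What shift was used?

From the crib: L(11)−G(6)=5, so the shift is 5.

5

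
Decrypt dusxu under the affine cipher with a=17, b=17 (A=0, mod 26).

qrxir

The inverse of 17 mod 26 is 23, since 17·23=391≡1. Apply D(y)=23·(y−17) mod 26:
d(3): 23·(3−17)=-322≡16 → q
u(20): 23·(20−17)=69≡17 → r
s(18): 23·(18−17)=23 → x
x(23): 23·(23−17)=138≡8 → i
u(20): 23·(20−17)=69≡17 → r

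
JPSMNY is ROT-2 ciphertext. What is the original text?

HNQKLW

J(9): 9−2=7 → H
P(15): 15−2=13 → N
S(18): 18−2=16 → Q
M(12): 12−2=10 → K
N(13): 13−2=11 → L
Y(24): 24−2=22 → W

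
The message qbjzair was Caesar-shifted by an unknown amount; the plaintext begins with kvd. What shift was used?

From the crib: q(16)−k(10)=6, so the shift is 6.

6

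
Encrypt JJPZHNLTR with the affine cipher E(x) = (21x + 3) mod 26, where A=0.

J(9): 21·9+3=192≡10 → K
J(9): 21·9+3=192≡10 → K
P(15): 21·15+3=318≡6 → G
Z(25): 21·25+3=528≡8 → I
H(7): 21·7+3=150≡20 → U
N(13): 21·13+3=276≡16 → Q
L(11): 21·11+3=234≡0 → A
T(19): 21·19+3=402≡12 → M
R(17): 21·17+3=360≡22 → W

KKGIUQAMW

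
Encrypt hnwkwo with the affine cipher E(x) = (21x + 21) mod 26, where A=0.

mipxpd

h(7): 21·7+21=168≡12 → m
n(13): 21·13+21=294≡8 → i
w(22): 21·22+21=483≡15 → p
k(10): 21·10+21=231≡23 → x
w(22): 21·22+21=483≡15 → p
o(14): 21·14+21=315≡3 → d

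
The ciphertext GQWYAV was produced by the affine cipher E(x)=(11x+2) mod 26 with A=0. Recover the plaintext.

YGQCOX

The inverse of 11 mod 26 is 19, since 11·19=209≡1. Apply D(y)=19·(y−2) mod 26:
G(6): 19·(6−2)=76≡24 → Y
Q(16): 19·(16−2)=266≡6 → G
W(22): 19·(22−2)=380≡16 → Q
Y(24): 19·(24−2)=418≡2 → C
A(0): 19·(0−2)=-38≡14 → O
V(21): 19·(21−2)=361≡23 → X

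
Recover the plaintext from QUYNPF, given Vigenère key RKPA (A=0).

Repeat the key across the ciphertext: RKPARK
Q(16)−R(17): -1≡25 → Z
U(20)−K(10): 10 → K
Y(24)−P(15): 9 → J
N(13)−A(0): 13 → N
P(15)−R(17): -2≡24 → Y
F(5)−K(10): -5≡21 → V

ZKJNYV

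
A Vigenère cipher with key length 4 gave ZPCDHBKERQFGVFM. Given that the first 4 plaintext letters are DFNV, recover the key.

Subtract each crib letter from the matching ciphertext letter (mod 26):
Z(25)−D(3)=22 → W
P(15)−F(5)=10 → K
C(2)−N(13)=-11≡15 → P
D(3)−V(21)=-18≡8 → I

WKPI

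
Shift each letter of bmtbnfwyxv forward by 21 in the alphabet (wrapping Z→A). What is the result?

whowiartsq

b(1): 1+21=22 → w
m(12): 12+21=33≡7 → h
t(19): 19+21=40≡14 → o
b(1): 1+21=22 → w
n(13): 13+21=34≡8 → i
f(5): 5+21=26≡0 → a
w(22): 22+21=43≡17 → r
y(24): 24+21=45≡19 → t
x(23): 23+21=44≡18 → s
v(21): 21+21=42≡16 → q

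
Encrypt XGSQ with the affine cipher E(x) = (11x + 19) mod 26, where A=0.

MHJN

X(23): 11·23+19=272≡12 → M
G(6): 11·6+19=85≡7 → H
S(18): 11·18+19=217≡9 → J
Q(16): 11·16+19=195≡13 → N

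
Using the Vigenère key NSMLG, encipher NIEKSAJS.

Repeat the key across the message: NSMLGNSM
N(13)+N(13): 26≡0 → A
I(8)+S(18): 26≡0 → A
E(4)+M(12): 16 → Q
K(10)+L(11): 21 → V
S(18)+G(6): 24 → Y
A(0)+N(13): 13 → N
J(9)+S(18): 27≡1 → B
S(18)+M(12): 30≡4 → E

AAQVYNBE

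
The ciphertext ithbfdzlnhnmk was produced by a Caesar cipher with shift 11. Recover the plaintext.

i(8): 8−11=-3≡23 → x
t(19): 19−11=8 → i
h(7): 7−11=-4≡22 → w
b(1): 1−11=-10≡16 → q
f(5): 5−11=-6≡20 → u
d(3): 3−11=-8≡18 → s
z(25): 25−11=14 → o
l(11): 11−11=0 → a
n(13): 13−11=2 → c
h(7): 7−11=-4≡22 → w
n(13): 13−11=2 → c
m(12): 12−11=1 → b
k(10): 10−11=-1≡25 → z

xiwqusoacwcbz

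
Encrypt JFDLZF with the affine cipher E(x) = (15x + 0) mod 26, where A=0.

J(9): 15·9+0=135≡5 → F
F(5): 15·5+0=75≡23 → X
D(3): 15·3+0=45≡19 → T
L(11): 15·11+0=165≡9 → J
Z(25): 15·25+0=375≡11 → L
F(5): 15·5+0=75≡23 → X

FXTJLX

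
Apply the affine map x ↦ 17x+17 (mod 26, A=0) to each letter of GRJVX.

G(6): 17·6+17=119≡15 → P
R(17): 17·17+17=306≡20 → U
J(9): 17·9+17=170≡14 → O
V(21): 17·21+17=374≡10 → K
X(23): 17·23+17=408≡18 → S

PUOKS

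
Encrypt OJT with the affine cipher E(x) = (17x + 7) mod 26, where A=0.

LES

O(14): 17·14+7=245≡11 → L
J(9): 17·9+7=160≡4 → E
T(19): 17·19+7=330≡18 → S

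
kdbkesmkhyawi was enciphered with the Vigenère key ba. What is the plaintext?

jdakdslkgyzwh

Repeat the key across the ciphertext: babababababab
k(10)−b(1): 9 → j
d(3)−a(0): 3 → d
b(1)−b(1): 0 → a
k(10)−a(0): 10 → k
e(4)−b(1): 3 → d
s(18)−a(0): 18 → s
m(12)−b(1): 11 → l
k(10)−a(0): 10 → k
h(7)−b(1): 6 → g
y(24)−a(0): 24 → y
a(0)−b(1): -1≡25 → z
w(22)−a(0): 22 → w
i(8)−b(1): 7 → h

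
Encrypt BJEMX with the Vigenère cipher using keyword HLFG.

Repeat the key across the message: HLFGH
B(1)+H(7): 8 → I
J(9)+L(11): 20 → U
E(4)+F(5): 9 → J
M(12)+G(6): 18 → S
X(23)+H(7): 30≡4 → E

IUJSE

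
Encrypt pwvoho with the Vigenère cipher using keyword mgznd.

Repeat the key across the message: mgzndm
p(15)+m(12): 27≡1 → b
w(22)+g(6): 28≡2 → c
v(21)+z(25): 46≡20 → u
o(14)+n(13): 27≡1 → b
h(7)+d(3): 10 → k
o(14)+m(12): 26≡0 → a

bcubka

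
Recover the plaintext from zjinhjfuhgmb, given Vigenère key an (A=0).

Repeat the key across the ciphertext: anananananan
z(25)−a(0): 25 → z
j(9)−n(13): -4≡22 → w
i(8)−a(0): 8 → i
n(13)−n(13): 0 → a
h(7)−a(0): 7 → h
j(9)−n(13): -4≡22 → w
f(5)−a(0): 5 → f
u(20)−n(13): 7 → h
h(7)−a(0): 7 → h
g(6)−n(13): -7≡19 → t
m(12)−a(0): 12 → m
b(1)−n(13): -12≡14 → o

zwiahwfhhtmo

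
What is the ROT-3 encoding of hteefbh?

kwhhiek

h(7): 7+3=10 → k
t(19): 19+3=22 → w
e(4): 4+3=7 → h
e(4): 4+3=7 → h
f(5): 5+3=8 → i
b(1): 1+3=4 → e
h(7): 7+3=10 → k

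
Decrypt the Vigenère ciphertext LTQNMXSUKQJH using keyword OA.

XTCNYXEUWQVH

Repeat the key across the ciphertext: OAOAOAOAOAOA
L(11)−O(14): -3≡23 → X
T(19)−A(0): 19 → T
Q(16)−O(14): 2 → C
N(13)−A(0): 13 → N
M(12)−O(14): -2≡24 → Y
X(23)−A(0): 23 → X
S(18)−O(14): 4 → E
U(20)−A(0): 20 → U
K(10)−O(14): -4≡22 → W
Q(16)−A(0): 16 → Q
J(9)−O(14): -5≡21 → V
H(7)−A(0): 7 → H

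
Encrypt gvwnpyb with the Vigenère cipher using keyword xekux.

dzghmvf

Repeat the key across the message: xekuxxe
g(6)+x(23): 29≡3 → d
v(21)+e(4): 25 → z
w(22)+k(10): 32≡6 → g
n(13)+u(20): 33≡7 → h
p(15)+x(23): 38≡12 → m
y(24)+x(23): 47≡21 → v
b(1)+e(4): 5 → f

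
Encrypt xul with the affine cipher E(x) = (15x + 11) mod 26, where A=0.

x(23): 15·23+11=356≡18 → s
u(20): 15·20+11=311≡25 → z
l(11): 15·11+11=176≡20 → u

szu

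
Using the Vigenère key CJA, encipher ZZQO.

BIQQ

Repeat the key across the message: CJAC
Z(25)+C(2): 27≡1 → B
Z(25)+J(9): 34≡8 → I
Q(16)+A(0): 16 → Q
O(14)+C(2): 16 → Q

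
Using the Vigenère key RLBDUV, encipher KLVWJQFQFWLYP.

BWWZDLWBGZFTG

Repeat the key across the message: RLBDUVRLBDUVR
K(10)+R(17): 27≡1 → B
L(11)+L(11): 22 → W
V(21)+B(1): 22 → W
W(22)+D(3): 25 → Z
J(9)+U(20): 29≡3 → D
Q(16)+V(21): 37≡11 → L
F(5)+R(17): 22 → W
Q(16)+L(11): 27≡1 → B
F(5)+B(1): 6 → G
W(22)+D(3): 25 → Z
L(11)+U(20): 31≡5 → F
Y(24)+V(21): 45≡19 → T
P(15)+R(17): 32≡6 → G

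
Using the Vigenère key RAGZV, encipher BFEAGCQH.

Repeat the key across the message: RAGZVRAG
B(1)+R(17): 18 → S
F(5)+A(0): 5 → F
E(4)+G(6): 10 → K
A(0)+Z(25): 25 → Z
G(6)+V(21): 27≡1 → B
C(2)+R(17): 19 → T
Q(16)+A(0): 16 → Q
H(7)+G(6): 13 → N

SFKZBTQN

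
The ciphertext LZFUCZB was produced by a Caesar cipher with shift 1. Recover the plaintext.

L(11): 11−1=10 → K
Z(25): 25−1=24 → Y
F(5): 5−1=4 → E
U(20): 20−1=19 → T
C(2): 2−1=1 → B
Z(25): 25−1=24 → Y
B(1): 1−1=0 → A

KYETBYA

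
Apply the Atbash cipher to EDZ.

VWA

E(4) → V(21)
D(3) → W(22)
Z(25) → A(0)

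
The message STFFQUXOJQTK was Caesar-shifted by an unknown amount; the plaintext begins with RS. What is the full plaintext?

RSEEPTWNIPSJ

From the crib: S(18)−R(17)=1, so the shift is 1.
Subtract 1 from each ciphertext letter:
S(18): 18−1=17 → R
T(19): 19−1=18 → S
F(5): 5−1=4 → E
F(5): 5−1=4 → E
Q(16): 16−1=15 → P
U(20): 20−1=19 → T
X(23): 23−1=22 → W
O(14): 14−1=13 → N
J(9): 9−1=8 → I
Q(16): 16−1=15 → P
T(19): 19−1=18 → S
K(10): 10−1=9 → J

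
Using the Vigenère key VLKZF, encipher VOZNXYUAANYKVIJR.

QZJMCTFKZSTVFHOM

Repeat the key across the message: VLKZFVLKZFVLKZFV
V(21)+V(21): 42≡16 → Q
O(14)+L(11): 25 → Z
Z(25)+K(10): 35≡9 → J
N(13)+Z(25): 38≡12 → M
X(23)+F(5): 28≡2 → C
Y(24)+V(21): 45≡19 → T
U(20)+L(11): 31≡5 → F
A(0)+K(10): 10 → K
A(0)+Z(25): 25 → Z
N(13)+F(5): 18 → S
Y(24)+V(21): 45≡19 → T
K(10)+L(11): 21 → V
V(21)+K(10): 31≡5 → F
I(8)+Z(25): 33≡7 → H
J(9)+F(5): 14 → O
R(17)+V(21): 38≡12 → M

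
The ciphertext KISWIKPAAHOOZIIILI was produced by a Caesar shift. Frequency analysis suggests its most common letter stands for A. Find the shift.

8

The most frequent ciphertext letter is I (appears 6 times).
I is position 8; A is position 0.
Shift = 8.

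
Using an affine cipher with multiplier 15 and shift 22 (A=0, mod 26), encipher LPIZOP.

FNMHYN

L(11): 15·11+22=187≡5 → F
P(15): 15·15+22=247≡13 → N
I(8): 15·8+22=142≡12 → M
Z(25): 15·25+22=397≡7 → H
O(14): 15·14+22=232≡24 → Y
P(15): 15·15+22=247≡13 → N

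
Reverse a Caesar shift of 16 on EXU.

OHE

E(4): 4−16=-12≡14 → O
X(23): 23−16=7 → H
U(20): 20−16=4 → E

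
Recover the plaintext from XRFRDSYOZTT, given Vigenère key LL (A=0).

Repeat the key across the ciphertext: LLLLLLLLLLL
X(23)−L(11): 12 → M
R(17)−L(11): 6 → G
F(5)−L(11): -6≡20 → U
R(17)−L(11): 6 → G
D(3)−L(11): -8≡18 → S
S(18)−L(11): 7 → H
Y(24)−L(11): 13 → N
O(14)−L(11): 3 → D
Z(25)−L(11): 14 → O
T(19)−L(11): 8 → I
T(19)−L(11): 8 → I

MGUGSHNDOII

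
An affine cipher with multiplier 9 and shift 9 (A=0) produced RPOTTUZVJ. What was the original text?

YSPEEHWKA

The inverse of 9 mod 26 is 3, since 9·3=27≡1. Apply D(y)=3·(y−9) mod 26:
R(17): 3·(17−9)=24 → Y
P(15): 3·(15−9)=18 → S
O(14): 3·(14−9)=15 → P
T(19): 3·(19−9)=30≡4 → E
T(19): 3·(19−9)=30≡4 → E
U(20): 3·(20−9)=33≡7 → H
Z(25): 3·(25−9)=48≡22 → W
V(21): 3·(21−9)=36≡10 → K
J(9): 3·(9−9)=0 → A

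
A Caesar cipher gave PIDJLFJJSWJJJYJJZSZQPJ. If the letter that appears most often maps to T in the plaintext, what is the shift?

16

The most frequent ciphertext letter is J (appears 9 times).
J is position 9; T is position 19.
Shift = -10≡16.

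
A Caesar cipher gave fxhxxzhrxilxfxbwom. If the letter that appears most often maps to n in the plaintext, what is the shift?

The most frequent ciphertext letter is x (appears 6 times).
x is position 23; n is position 13.
Shift = 10.

10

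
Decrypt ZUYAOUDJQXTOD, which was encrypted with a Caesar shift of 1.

Z(25): 25−1=24 → Y
U(20): 20−1=19 → T
Y(24): 24−1=23 → X
A(0): 0−1=-1≡25 → Z
O(14): 14−1=13 → N
U(20): 20−1=19 → T
D(3): 3−1=2 → C
J(9): 9−1=8 → I
Q(16): 16−1=15 → P
X(23): 23−1=22 → W
T(19): 19−1=18 → S
O(14): 14−1=13 → N
D(3): 3−1=2 → C

YTXZNTCIPWSNC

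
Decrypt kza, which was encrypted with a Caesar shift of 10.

k(10): 10−10=0 → a
z(25): 25−10=15 → p
a(0): 0−10=-10≡16 → q

apq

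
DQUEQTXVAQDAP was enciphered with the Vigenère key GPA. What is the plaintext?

XBUYBTRGAKOAJ

Repeat the key across the ciphertext: GPAGPAGPAGPAG
D(3)−G(6): -3≡23 → X
Q(16)−P(15): 1 → B
U(20)−A(0): 20 → U
E(4)−G(6): -2≡24 → Y
Q(16)−P(15): 1 → B
T(19)−A(0): 19 → T
X(23)−G(6): 17 → R
V(21)−P(15): 6 → G
A(0)−A(0): 0 → A
Q(16)−G(6): 10 → K
D(3)−P(15): -12≡14 → O
A(0)−A(0): 0 → A
P(15)−G(6): 9 → J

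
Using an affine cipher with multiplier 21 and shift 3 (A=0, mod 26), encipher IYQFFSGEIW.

PNBEERZJPX

I(8): 21·8+3=171≡15 → P
Y(24): 21·24+3=507≡13 → N
Q(16): 21·16+3=339≡1 → B
F(5): 21·5+3=108≡4 → E
F(5): 21·5+3=108≡4 → E
S(18): 21·18+3=381≡17 → R
G(6): 21·6+3=129≡25 → Z
E(4): 21·4+3=87≡9 → J
I(8): 21·8+3=171≡15 → P
W(22): 21·22+3=465≡23 → X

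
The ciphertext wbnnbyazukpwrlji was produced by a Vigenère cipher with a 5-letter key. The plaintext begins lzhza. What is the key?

lcgob

Subtract each crib letter from the matching ciphertext letter (mod 26):
w(22)−l(11)=11 → l
b(1)−z(25)=-24≡2 → c
n(13)−h(7)=6 → g
n(13)−z(25)=-12≡14 → o
b(1)−a(0)=1 → b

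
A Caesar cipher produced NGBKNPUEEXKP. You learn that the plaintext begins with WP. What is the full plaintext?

From the crib: N(13)−W(22)=-9≡17, so the shift is 17.
Subtract 17 from each ciphertext letter:
N(13): 13−17=-4≡22 → W
G(6): 6−17=-11≡15 → P
B(1): 1−17=-16≡10 → K
K(10): 10−17=-7≡19 → T
N(13): 13−17=-4≡22 → W
P(15): 15−17=-2≡24 → Y
U(20): 20−17=3 → D
E(4): 4−17=-13≡13 → N
E(4): 4−17=-13≡13 → N
X(23): 23−17=6 → G
K(10): 10−17=-7≡19 → T
P(15): 15−17=-2≡24 → Y

WPKTWYDNNGTY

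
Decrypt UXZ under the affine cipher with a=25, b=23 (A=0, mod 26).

DAY

The inverse of 25 mod 26 is 25, since 25·25=625≡1. Apply D(y)=25·(y−23) mod 26:
U(20): 25·(20−23)=-75≡3 → D
X(23): 25·(23−23)=0 → A
Z(25): 25·(25−23)=50≡24 → Y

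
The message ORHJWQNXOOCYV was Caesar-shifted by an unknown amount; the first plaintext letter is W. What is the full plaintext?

WZPREYVFWWKGD

From the crib: O(14)−W(22)=-8≡18, so the shift is 18.
Subtract 18 from each ciphertext letter:
O(14): 14−18=-4≡22 → W
R(17): 17−18=-1≡25 → Z
H(7): 7−18=-11≡15 → P
J(9): 9−18=-9≡17 → R
W(22): 22−18=4 → E
Q(16): 16−18=-2≡24 → Y
N(13): 13−18=-5≡21 → V
X(23): 23−18=5 → F
O(14): 14−18=-4≡22 → W
O(14): 14−18=-4≡22 → W
C(2): 2−18=-16≡10 → K
Y(24): 24−18=6 → G
V(21): 21−18=3 → D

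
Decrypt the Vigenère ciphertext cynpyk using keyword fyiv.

Repeat the key across the ciphertext: fyivfy
c(2)−f(5): -3≡23 → x
y(24)−y(24): 0 → a
n(13)−i(8): 5 → f
p(15)−v(21): -6≡20 → u
y(24)−f(5): 19 → t
k(10)−y(24): -14≡12 → m

xafutm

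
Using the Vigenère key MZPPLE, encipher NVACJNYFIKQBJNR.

Repeat the key across the message: MZPPLEMZPPLEMZP
N(13)+M(12): 25 → Z
V(21)+Z(25): 46≡20 → U
A(0)+P(15): 15 → P
C(2)+P(15): 17 → R
J(9)+L(11): 20 → U
N(13)+E(4): 17 → R
Y(24)+M(12): 36≡10 → K
F(5)+Z(25): 30≡4 → E
I(8)+P(15): 23 → X
K(10)+P(15): 25 → Z
Q(16)+L(11): 27≡1 → B
B(1)+E(4): 5 → F
J(9)+M(12): 21 → V
N(13)+Z(25): 38≡12 → M
R(17)+P(15): 32≡6 → G

ZUPRURKEXZBFVMG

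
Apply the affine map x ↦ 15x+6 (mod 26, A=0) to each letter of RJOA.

BLIG

R(17): 15·17+6=261≡1 → B
J(9): 15·9+6=141≡11 → L
O(14): 15·14+6=216≡8 → I
A(0): 15·0+6=6 → G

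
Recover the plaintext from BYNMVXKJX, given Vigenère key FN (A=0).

Repeat the key across the ciphertext: FNFNFNFNF
B(1)−F(5): -4≡22 → W
Y(24)−N(13): 11 → L
N(13)−F(5): 8 → I
M(12)−N(13): -1≡25 → Z
V(21)−F(5): 16 → Q
X(23)−N(13): 10 → K
K(10)−F(5): 5 → F
J(9)−N(13): -4≡22 → W
X(23)−F(5): 18 → S

WLIZQKFWS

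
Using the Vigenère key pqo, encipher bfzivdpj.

qvnxlrez

Repeat the key across the message: pqopqopq
b(1)+p(15): 16 → q
f(5)+q(16): 21 → v
z(25)+o(14): 39≡13 → n
i(8)+p(15): 23 → x
v(21)+q(16): 37≡11 → l
d(3)+o(14): 17 → r
p(15)+p(15): 30≡4 → e
j(9)+q(16): 25 → z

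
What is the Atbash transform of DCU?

WXF

D(3) → W(22)
C(2) → X(23)
U(20) → F(5)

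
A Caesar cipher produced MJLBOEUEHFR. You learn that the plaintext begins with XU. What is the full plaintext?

From the crib: M(12)−X(23)=-11≡15, so the shift is 15.
Subtract 15 from each ciphertext letter:
M(12): 12−15=-3≡23 → X
J(9): 9−15=-6≡20 → U
L(11): 11−15=-4≡22 → W
B(1): 1−15=-14≡12 → M
O(14): 14−15=-1≡25 → Z
E(4): 4−15=-11≡15 → P
U(20): 20−15=5 → F
E(4): 4−15=-11≡15 → P
H(7): 7−15=-8≡18 → S
F(5): 5−15=-10≡16 → Q
R(17): 17−15=2 → C

XUWMZPFPSQC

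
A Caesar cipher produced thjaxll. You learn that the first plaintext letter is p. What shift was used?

4

From the crib: t(19)−p(15)=4, so the shift is 4.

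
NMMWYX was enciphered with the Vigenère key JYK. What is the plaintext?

EOCNAN

Repeat the key across the ciphertext: JYKJYK
N(13)−J(9): 4 → E
M(12)−Y(24): -12≡14 → O
M(12)−K(10): 2 → C
W(22)−J(9): 13 → N
Y(24)−Y(24): 0 → A
X(23)−K(10): 13 → N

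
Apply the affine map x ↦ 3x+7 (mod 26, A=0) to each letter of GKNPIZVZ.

ZLUAFESE

G(6): 3·6+7=25 → Z
K(10): 3·10+7=37≡11 → L
N(13): 3·13+7=46≡20 → U
P(15): 3·15+7=52≡0 → A
I(8): 3·8+7=31≡5 → F
Z(25): 3·25+7=82≡4 → E
V(21): 3·21+7=70≡18 → S
Z(25): 3·25+7=82≡4 → E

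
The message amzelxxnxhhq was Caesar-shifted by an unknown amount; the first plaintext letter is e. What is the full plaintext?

From the crib: a(0)−e(4)=-4≡22, so the shift is 22.
Subtract 22 from each ciphertext letter:
a(0): 0−22=-22≡4 → e
m(12): 12−22=-10≡16 → q
z(25): 25−22=3 → d
e(4): 4−22=-18≡8 → i
l(11): 11−22=-11≡15 → p
x(23): 23−22=1 → b
x(23): 23−22=1 → b
n(13): 13−22=-9≡17 → r
x(23): 23−22=1 → b
h(7): 7−22=-15≡11 → l
h(7): 7−22=-15≡11 → l
q(16): 16−22=-6≡20 → u

eqdipbbrbllu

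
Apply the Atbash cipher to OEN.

LVM

O(14) → L(11)
E(4) → V(21)
N(13) → M(12)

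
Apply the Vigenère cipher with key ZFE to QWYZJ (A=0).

Repeat the key across the message: ZFEZF
Q(16)+Z(25): 41≡15 → P
W(22)+F(5): 27≡1 → B
Y(24)+E(4): 28≡2 → C
Z(25)+Z(25): 50≡24 → Y
J(9)+F(5): 14 → O

PBCYO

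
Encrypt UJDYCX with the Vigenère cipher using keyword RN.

LWULTK

Repeat the key across the message: RNRNRN
U(20)+R(17): 37≡11 → L
J(9)+N(13): 22 → W
D(3)+R(17): 20 → U
Y(24)+N(13): 37≡11 → L
C(2)+R(17): 19 → T
X(23)+N(13): 36≡10 → K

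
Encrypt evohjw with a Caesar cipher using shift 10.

e(4): 4+10=14 → o
v(21): 21+10=31≡5 → f
o(14): 14+10=24 → y
h(7): 7+10=17 → r
j(9): 9+10=19 → t
w(22): 22+10=32≡6 → g

ofyrtg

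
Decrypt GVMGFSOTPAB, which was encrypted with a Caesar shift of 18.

G(6): 6−18=-12≡14 → O
V(21): 21−18=3 → D
M(12): 12−18=-6≡20 → U
G(6): 6−18=-12≡14 → O
F(5): 5−18=-13≡13 → N
S(18): 18−18=0 → A
O(14): 14−18=-4≡22 → W
T(19): 19−18=1 → B
P(15): 15−18=-3≡23 → X
A(0): 0−18=-18≡8 → I
B(1): 1−18=-17≡9 → J

ODUONAWBXIJ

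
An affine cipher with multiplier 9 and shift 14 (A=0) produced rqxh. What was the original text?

jgbf

The inverse of 9 mod 26 is 3, since 9·3=27≡1. Apply D(y)=3·(y−14) mod 26:
r(17): 3·(17−14)=9 → j
q(16): 3·(16−14)=6 → g
x(23): 3·(23−14)=27≡1 → b
h(7): 3·(7−14)=-21≡5 → f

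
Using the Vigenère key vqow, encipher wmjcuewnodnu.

rcxypukjjtbq

Repeat the key across the message: vqowvqowvqow
w(22)+v(21): 43≡17 → r
m(12)+q(16): 28≡2 → c
j(9)+o(14): 23 → x
c(2)+w(22): 24 → y
u(20)+v(21): 41≡15 → p
e(4)+q(16): 20 → u
w(22)+o(14): 36≡10 → k
n(13)+w(22): 35≡9 → j
o(14)+v(21): 35≡9 → j
d(3)+q(16): 19 → t
n(13)+o(14): 27≡1 → b
u(20)+w(22): 42≡16 → q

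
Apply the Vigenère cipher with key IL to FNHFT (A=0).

NYPQB

Repeat the key across the message: ILILI
F(5)+I(8): 13 → N
N(13)+L(11): 24 → Y
H(7)+I(8): 15 → P
F(5)+L(11): 16 → Q
T(19)+I(8): 27≡1 → B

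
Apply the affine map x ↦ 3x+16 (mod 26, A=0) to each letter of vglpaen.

v(21): 3·21+16=79≡1 → b
g(6): 3·6+16=34≡8 → i
l(11): 3·11+16=49≡23 → x
p(15): 3·15+16=61≡9 → j
a(0): 3·0+16=16 → q
e(4): 3·4+16=28≡2 → c
n(13): 3·13+16=55≡3 → d

bixjqcd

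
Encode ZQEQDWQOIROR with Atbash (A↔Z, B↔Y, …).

Z(25) → A(0)
Q(16) → J(9)
E(4) → V(21)
Q(16) → J(9)
D(3) → W(22)
W(22) → D(3)
Q(16) → J(9)
O(14) → L(11)
I(8) → R(17)
R(17) → I(8)
O(14) → L(11)
R(17) → I(8)

AJVJWDJLRILI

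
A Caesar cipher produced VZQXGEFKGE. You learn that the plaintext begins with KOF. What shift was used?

11

From the crib: V(21)−K(10)=11, so the shift is 11.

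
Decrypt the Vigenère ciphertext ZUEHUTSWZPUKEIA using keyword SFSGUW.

Repeat the key across the ciphertext: SFSGUWSFSGUWSFS
Z(25)−S(18): 7 → H
U(20)−F(5): 15 → P
E(4)−S(18): -14≡12 → M
H(7)−G(6): 1 → B
U(20)−U(20): 0 → A
T(19)−W(22): -3≡23 → X
S(18)−S(18): 0 → A
W(22)−F(5): 17 → R
Z(25)−S(18): 7 → H
P(15)−G(6): 9 → J
U(20)−U(20): 0 → A
K(10)−W(22): -12≡14 → O
E(4)−S(18): -14≡12 → M
I(8)−F(5): 3 → D
A(0)−S(18): -18≡8 → I

HPMBAXARHJAOMDI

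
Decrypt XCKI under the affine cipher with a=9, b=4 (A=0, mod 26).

FUSM

The inverse of 9 mod 26 is 3, since 9·3=27≡1. Apply D(y)=3·(y−4) mod 26:
X(23): 3·(23−4)=57≡5 → F
C(2): 3·(2−4)=-6≡20 → U
K(10): 3·(10−4)=18 → S
I(8): 3·(8−4)=12 → M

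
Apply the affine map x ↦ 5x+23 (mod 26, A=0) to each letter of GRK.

BEV

G(6): 5·6+23=53≡1 → B
R(17): 5·17+23=108≡4 → E
K(10): 5·10+23=73≡21 → V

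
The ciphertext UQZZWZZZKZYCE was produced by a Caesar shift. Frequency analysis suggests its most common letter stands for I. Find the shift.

The most frequent ciphertext letter is Z (appears 6 times).
Z is position 25; I is position 8.
Shift = 17.

17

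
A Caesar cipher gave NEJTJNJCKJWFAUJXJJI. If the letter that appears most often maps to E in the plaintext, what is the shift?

5

The most frequent ciphertext letter is J (appears 7 times).
J is position 9; E is position 4.
Shift = 5.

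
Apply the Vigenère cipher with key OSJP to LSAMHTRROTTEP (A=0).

ZKJBVLAGCLCTD

Repeat the key across the message: OSJPOSJPOSJPO
L(11)+O(14): 25 → Z
S(18)+S(18): 36≡10 → K
A(0)+J(9): 9 → J
M(12)+P(15): 27≡1 → B
H(7)+O(14): 21 → V
T(19)+S(18): 37≡11 → L
R(17)+J(9): 26≡0 → A
R(17)+P(15): 32≡6 → G
O(14)+O(14): 28≡2 → C
T(19)+S(18): 37≡11 → L
T(19)+J(9): 28≡2 → C
E(4)+P(15): 19 → T
P(15)+O(14): 29≡3 → D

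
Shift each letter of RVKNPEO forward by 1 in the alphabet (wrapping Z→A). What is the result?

R(17): 17+1=18 → S
V(21): 21+1=22 → W
K(10): 10+1=11 → L
N(13): 13+1=14 → O
P(15): 15+1=16 → Q
E(4): 4+1=5 → F
O(14): 14+1=15 → P

SWLOQFP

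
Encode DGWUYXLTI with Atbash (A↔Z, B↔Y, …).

D(3) → W(22)
G(6) → T(19)
W(22) → D(3)
U(20) → F(5)
Y(24) → B(1)
X(23) → C(2)
L(11) → O(14)
T(19) → G(6)
I(8) → R(17)

WTDFBCOGR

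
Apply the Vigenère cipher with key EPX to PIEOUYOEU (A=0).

TXBSJVSTR

Repeat the key across the message: EPXEPXEPX
P(15)+E(4): 19 → T
I(8)+P(15): 23 → X
E(4)+X(23): 27≡1 → B
O(14)+E(4): 18 → S
U(20)+P(15): 35≡9 → J
Y(24)+X(23): 47≡21 → V
O(14)+E(4): 18 → S
E(4)+P(15): 19 → T
U(20)+X(23): 43≡17 → R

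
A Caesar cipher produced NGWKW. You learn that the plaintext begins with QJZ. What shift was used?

23

From the crib: N(13)−Q(16)=-3≡23, so the shift is 23.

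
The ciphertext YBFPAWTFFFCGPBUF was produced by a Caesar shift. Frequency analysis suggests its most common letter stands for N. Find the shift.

18

The most frequent ciphertext letter is F (appears 5 times).
F is position 5; N is position 13.
Shift = -8≡18.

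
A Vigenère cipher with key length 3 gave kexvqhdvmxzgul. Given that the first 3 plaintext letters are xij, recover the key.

nwo

Subtract each crib letter from the matching ciphertext letter (mod 26):
k(10)−x(23)=-13≡13 → n
e(4)−i(8)=-4≡22 → w
x(23)−j(9)=14 → o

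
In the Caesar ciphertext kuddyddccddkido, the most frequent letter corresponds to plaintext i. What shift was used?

The most frequent ciphertext letter is d (appears 7 times).
d is position 3; i is position 8.
Shift = -5≡21.

21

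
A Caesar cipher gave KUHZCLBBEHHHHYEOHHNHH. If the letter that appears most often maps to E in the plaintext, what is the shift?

3

The most frequent ciphertext letter is H (appears 9 times).
H is position 7; E is position 4.
Shift = 3.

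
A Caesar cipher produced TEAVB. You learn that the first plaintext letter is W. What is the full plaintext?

From the crib: T(19)−W(22)=-3≡23, so the shift is 23.
Subtract 23 from each ciphertext letter:
T(19): 19−23=-4≡22 → W
E(4): 4−23=-19≡7 → H
A(0): 0−23=-23≡3 → D
V(21): 21−23=-2≡24 → Y
B(1): 1−23=-22≡4 → E

WHDYE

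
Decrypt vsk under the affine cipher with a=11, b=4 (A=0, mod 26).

The inverse of 11 mod 26 is 19, since 11·19=209≡1. Apply D(y)=19·(y−4) mod 26:
v(21): 19·(21−4)=323≡11 → l
s(18): 19·(18−4)=266≡6 → g
k(10): 19·(10−4)=114≡10 → k

lgk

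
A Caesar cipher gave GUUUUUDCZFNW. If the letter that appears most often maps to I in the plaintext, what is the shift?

The most frequent ciphertext letter is U (appears 5 times).
U is position 20; I is position 8.
Shift = 12.

12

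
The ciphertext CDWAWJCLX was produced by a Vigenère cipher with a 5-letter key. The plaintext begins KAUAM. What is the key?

SDCAK

Subtract each crib letter from the matching ciphertext letter (mod 26):
C(2)−K(10)=-8≡18 → S
D(3)−A(0)=3 → D
W(22)−U(20)=2 → C
A(0)−A(0)=0 → A
W(22)−M(12)=10 → K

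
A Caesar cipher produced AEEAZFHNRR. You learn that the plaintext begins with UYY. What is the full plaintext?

From the crib: A(0)−U(20)=-20≡6, so the shift is 6.
Subtract 6 from each ciphertext letter:
A(0): 0−6=-6≡20 → U
E(4): 4−6=-2≡24 → Y
E(4): 4−6=-2≡24 → Y
A(0): 0−6=-6≡20 → U
Z(25): 25−6=19 → T
F(5): 5−6=-1≡25 → Z
H(7): 7−6=1 → B
N(13): 13−6=7 → H
R(17): 17−6=11 → L
R(17): 17−6=11 → L

UYYUTZBHLL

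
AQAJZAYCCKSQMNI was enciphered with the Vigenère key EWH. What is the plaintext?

WUTFDTUGVGWJIRB

Repeat the key across the ciphertext: EWHEWHEWHEWHEWH
A(0)−E(4): -4≡22 → W
Q(16)−W(22): -6≡20 → U
A(0)−H(7): -7≡19 → T
J(9)−E(4): 5 → F
Z(25)−W(22): 3 → D
A(0)−H(7): -7≡19 → T
Y(24)−E(4): 20 → U
C(2)−W(22): -20≡6 → G
C(2)−H(7): -5≡21 → V
K(10)−E(4): 6 → G
S(18)−W(22): -4≡22 → W
Q(16)−H(7): 9 → J
M(12)−E(4): 8 → I
N(13)−W(22): -9≡17 → R
I(8)−H(7): 1 → B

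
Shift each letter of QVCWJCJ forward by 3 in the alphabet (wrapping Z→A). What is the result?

TYFZMFM

Q(16): 16+3=19 → T
V(21): 21+3=24 → Y
C(2): 2+3=5 → F
W(22): 22+3=25 → Z
J(9): 9+3=12 → M
C(2): 2+3=5 → F
J(9): 9+3=12 → M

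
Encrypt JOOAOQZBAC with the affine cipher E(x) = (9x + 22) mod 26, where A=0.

ZSSWSKNFWO

J(9): 9·9+22=103≡25 → Z
O(14): 9·14+22=148≡18 → S
O(14): 9·14+22=148≡18 → S
A(0): 9·0+22=22 → W
O(14): 9·14+22=148≡18 → S
Q(16): 9·16+22=166≡10 → K
Z(25): 9·25+22=247≡13 → N
B(1): 9·1+22=31≡5 → F
A(0): 9·0+22=22 → W
C(2): 9·2+22=40≡14 → O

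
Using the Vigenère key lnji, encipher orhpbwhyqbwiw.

Repeat the key across the message: lnjilnjilnjil
o(14)+l(11): 25 → z
r(17)+n(13): 30≡4 → e
h(7)+j(9): 16 → q
p(15)+i(8): 23 → x
b(1)+l(11): 12 → m
w(22)+n(13): 35≡9 → j
h(7)+j(9): 16 → q
y(24)+i(8): 32≡6 → g
q(16)+l(11): 27≡1 → b
b(1)+n(13): 14 → o
w(22)+j(9): 31≡5 → f
i(8)+i(8): 16 → q
w(22)+l(11): 33≡7 → h

zeqxmjqgbofqh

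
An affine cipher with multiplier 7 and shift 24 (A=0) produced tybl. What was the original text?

The inverse of 7 mod 26 is 15, since 7·15=105≡1. Apply D(y)=15·(y−24) mod 26:
t(19): 15·(19−24)=-75≡3 → d
y(24): 15·(24−24)=0 → a
b(1): 15·(1−24)=-345≡19 → t
l(11): 15·(11−24)=-195≡13 → n

datn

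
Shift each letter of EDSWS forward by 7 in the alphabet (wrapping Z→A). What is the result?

LKZDZ

E(4): 4+7=11 → L
D(3): 3+7=10 → K
S(18): 18+7=25 → Z
W(22): 22+7=29≡3 → D
S(18): 18+7=25 → Z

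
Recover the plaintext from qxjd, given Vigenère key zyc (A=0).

rzhe

Repeat the key across the ciphertext: zycz
q(16)−z(25): -9≡17 → r
x(23)−y(24): -1≡25 → z
j(9)−c(2): 7 → h
d(3)−z(25): -22≡4 → e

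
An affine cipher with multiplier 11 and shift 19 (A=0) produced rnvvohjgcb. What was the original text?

oqmmjgsnpw

The inverse of 11 mod 26 is 19, since 11·19=209≡1. Apply D(y)=19·(y−19) mod 26:
r(17): 19·(17−19)=-38≡14 → o
n(13): 19·(13−19)=-114≡16 → q
v(21): 19·(21−19)=38≡12 → m
v(21): 19·(21−19)=38≡12 → m
o(14): 19·(14−19)=-95≡9 → j
h(7): 19·(7−19)=-228≡6 → g
j(9): 19·(9−19)=-190≡18 → s
g(6): 19·(6−19)=-247≡13 → n
c(2): 19·(2−19)=-323≡15 → p
b(1): 19·(1−19)=-342≡22 → w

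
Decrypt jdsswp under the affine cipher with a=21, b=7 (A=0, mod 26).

The inverse of 21 mod 26 is 5, since 21·5=105≡1. Apply D(y)=5·(y−7) mod 26:
j(9): 5·(9−7)=10 → k
d(3): 5·(3−7)=-20≡6 → g
s(18): 5·(18−7)=55≡3 → d
s(18): 5·(18−7)=55≡3 → d
w(22): 5·(22−7)=75≡23 → x
p(15): 5·(15−7)=40≡14 → o

kgddxo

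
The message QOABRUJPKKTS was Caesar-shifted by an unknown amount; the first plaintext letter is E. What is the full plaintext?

ECOPFIXDYYHG

From the crib: Q(16)−E(4)=12, so the shift is 12.
Subtract 12 from each ciphertext letter:
Q(16): 16−12=4 → E
O(14): 14−12=2 → C
A(0): 0−12=-12≡14 → O
B(1): 1−12=-11≡15 → P
R(17): 17−12=5 → F
U(20): 20−12=8 → I
J(9): 9−12=-3≡23 → X
P(15): 15−12=3 → D
K(10): 10−12=-2≡24 → Y
K(10): 10−12=-2≡24 → Y
T(19): 19−12=7 → H
S(18): 18−12=6 → G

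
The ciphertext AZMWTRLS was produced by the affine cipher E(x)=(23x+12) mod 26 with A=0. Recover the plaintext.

ENAOPHJY

The inverse of 23 mod 26 is 17, since 23·17=391≡1. Apply D(y)=17·(y−12) mod 26:
A(0): 17·(0−12)=-204≡4 → E
Z(25): 17·(25−12)=221≡13 → N
M(12): 17·(12−12)=0 → A
W(22): 17·(22−12)=170≡14 → O
T(19): 17·(19−12)=119≡15 → P
R(17): 17·(17−12)=85≡7 → H
L(11): 17·(11−12)=-17≡9 → J
S(18): 17·(18−12)=102≡24 → Y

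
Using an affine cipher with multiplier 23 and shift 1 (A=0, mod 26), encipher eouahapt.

pltbgbiw

e(4): 23·4+1=93≡15 → p
o(14): 23·14+1=323≡11 → l
u(20): 23·20+1=461≡19 → t
a(0): 23·0+1=1 → b
h(7): 23·7+1=162≡6 → g
a(0): 23·0+1=1 → b
p(15): 23·15+1=346≡8 → i
t(19): 23·19+1=438≡22 → w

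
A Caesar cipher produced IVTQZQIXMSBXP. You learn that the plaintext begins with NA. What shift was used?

From the crib: I(8)−N(13)=-5≡21, so the shift is 21.

21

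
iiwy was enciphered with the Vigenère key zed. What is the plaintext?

jetz

Repeat the key across the ciphertext: zedz
i(8)−z(25): -17≡9 → j
i(8)−e(4): 4 → e
w(22)−d(3): 19 → t
y(24)−z(25): -1≡25 → z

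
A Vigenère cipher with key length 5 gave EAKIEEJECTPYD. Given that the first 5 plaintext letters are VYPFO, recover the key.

Subtract each crib letter from the matching ciphertext letter (mod 26):
E(4)−V(21)=-17≡9 → J
A(0)−Y(24)=-24≡2 → C
K(10)−P(15)=-5≡21 → V
I(8)−F(5)=3 → D
E(4)−O(14)=-10≡16 → Q

JCVDQ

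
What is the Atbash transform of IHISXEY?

I(8) → R(17)
H(7) → S(18)
I(8) → R(17)
S(18) → H(7)
X(23) → C(2)
E(4) → V(21)
Y(24) → B(1)

RSRHCVB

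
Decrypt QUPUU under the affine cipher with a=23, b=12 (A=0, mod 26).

QGZGG

The inverse of 23 mod 26 is 17, since 23·17=391≡1. Apply D(y)=17·(y−12) mod 26:
Q(16): 17·(16−12)=68≡16 → Q
U(20): 17·(20−12)=136≡6 → G
P(15): 17·(15−12)=51≡25 → Z
U(20): 17·(20−12)=136≡6 → G
U(20): 17·(20−12)=136≡6 → G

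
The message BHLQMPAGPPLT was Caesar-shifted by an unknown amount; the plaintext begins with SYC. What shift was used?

From the crib: B(1)−S(18)=-17≡9, so the shift is 9.

9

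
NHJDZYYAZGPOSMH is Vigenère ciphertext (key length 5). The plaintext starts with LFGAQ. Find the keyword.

Subtract each crib letter from the matching ciphertext letter (mod 26):
N(13)−L(11)=2 → C
H(7)−F(5)=2 → C
J(9)−G(6)=3 → D
D(3)−A(0)=3 → D
Z(25)−Q(16)=9 → J

CCDDJ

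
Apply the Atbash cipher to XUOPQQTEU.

CFLKJJGVF

X(23) → C(2)
U(20) → F(5)
O(14) → L(11)
P(15) → K(10)
Q(16) → J(9)
Q(16) → J(9)
T(19) → G(6)
E(4) → V(21)
U(20) → F(5)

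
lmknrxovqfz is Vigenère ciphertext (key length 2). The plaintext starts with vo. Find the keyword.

qy

Subtract each crib letter from the matching ciphertext letter (mod 26):
l(11)−v(21)=-10≡16 → q
m(12)−o(14)=-2≡24 → y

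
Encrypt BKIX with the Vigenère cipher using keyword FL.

Repeat the key across the message: FLFL
B(1)+F(5): 6 → G
K(10)+L(11): 21 → V
I(8)+F(5): 13 → N
X(23)+L(11): 34≡8 → I

GVNI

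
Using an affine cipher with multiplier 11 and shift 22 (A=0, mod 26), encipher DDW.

D(3): 11·3+22=55≡3 → D
D(3): 11·3+22=55≡3 → D
W(22): 11·22+22=264≡4 → E

DDE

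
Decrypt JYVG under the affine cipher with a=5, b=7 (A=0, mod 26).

QTIF

The inverse of 5 mod 26 is 21, since 5·21=105≡1. Apply D(y)=21·(y−7) mod 26:
J(9): 21·(9−7)=42≡16 → Q
Y(24): 21·(24−7)=357≡19 → T
V(21): 21·(21−7)=294≡8 → I
G(6): 21·(6−7)=-21≡5 → F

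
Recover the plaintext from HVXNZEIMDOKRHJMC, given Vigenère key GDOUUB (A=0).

BSJTFDCJPUQQBGYI

Repeat the key across the ciphertext: GDOUUBGDOUUBGDOU
H(7)−G(6): 1 → B
V(21)−D(3): 18 → S
X(23)−O(14): 9 → J
N(13)−U(20): -7≡19 → T
Z(25)−U(20): 5 → F
E(4)−B(1): 3 → D
I(8)−G(6): 2 → C
M(12)−D(3): 9 → J
D(3)−O(14): -11≡15 → P
O(14)−U(20): -6≡20 → U
K(10)−U(20): -10≡16 → Q
R(17)−B(1): 16 → Q
H(7)−G(6): 1 → B
J(9)−D(3): 6 → G
M(12)−O(14): -2≡24 → Y
C(2)−U(20): -18≡8 → I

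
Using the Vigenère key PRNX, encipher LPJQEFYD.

AGWNTWLA

Repeat the key across the message: PRNXPRNX
L(11)+P(15): 26≡0 → A
P(15)+R(17): 32≡6 → G
J(9)+N(13): 22 → W
Q(16)+X(23): 39≡13 → N
E(4)+P(15): 19 → T
F(5)+R(17): 22 → W
Y(24)+N(13): 37≡11 → L
D(3)+X(23): 26≡0 → A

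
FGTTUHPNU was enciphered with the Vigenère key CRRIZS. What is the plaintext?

Repeat the key across the ciphertext: CRRIZSCRR
F(5)−C(2): 3 → D
G(6)−R(17): -11≡15 → P
T(19)−R(17): 2 → C
T(19)−I(8): 11 → L
U(20)−Z(25): -5≡21 → V
H(7)−S(18): -11≡15 → P
P(15)−C(2): 13 → N
N(13)−R(17): -4≡22 → W
U(20)−R(17): 3 → D

DPCLVPNWD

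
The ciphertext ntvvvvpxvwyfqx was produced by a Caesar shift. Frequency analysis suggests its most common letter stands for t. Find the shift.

The most frequent ciphertext letter is v (appears 5 times).
v is position 21; t is position 19.
Shift = 2.

2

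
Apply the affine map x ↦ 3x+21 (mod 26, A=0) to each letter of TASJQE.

T(19): 3·19+21=78≡0 → A
A(0): 3·0+21=21 → V
S(18): 3·18+21=75≡23 → X
J(9): 3·9+21=48≡22 → W
Q(16): 3·16+21=69≡17 → R
E(4): 3·4+21=33≡7 → H

AVXWRH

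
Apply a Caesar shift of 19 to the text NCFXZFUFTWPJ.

GVYQSYNYMPIC

N(13): 13+19=32≡6 → G
C(2): 2+19=21 → V
F(5): 5+19=24 → Y
X(23): 23+19=42≡16 → Q
Z(25): 25+19=44≡18 → S
F(5): 5+19=24 → Y
U(20): 20+19=39≡13 → N
F(5): 5+19=24 → Y
T(19): 19+19=38≡12 → M
W(22): 22+19=41≡15 → P
P(15): 15+19=34≡8 → I
J(9): 9+19=28≡2 → C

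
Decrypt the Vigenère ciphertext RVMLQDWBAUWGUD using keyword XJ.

UMPCTUZSDLZXXU

Repeat the key across the ciphertext: XJXJXJXJXJXJXJ
R(17)−X(23): -6≡20 → U
V(21)−J(9): 12 → M
M(12)−X(23): -11≡15 → P
L(11)−J(9): 2 → C
Q(16)−X(23): -7≡19 → T
D(3)−J(9): -6≡20 → U
W(22)−X(23): -1≡25 → Z
B(1)−J(9): -8≡18 → S
A(0)−X(23): -23≡3 → D
U(20)−J(9): 11 → L
W(22)−X(23): -1≡25 → Z
G(6)−J(9): -3≡23 → X
U(20)−X(23): -3≡23 → X
D(3)−J(9): -6≡20 → U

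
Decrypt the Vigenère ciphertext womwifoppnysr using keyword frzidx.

Repeat the key across the ciphertext: frzidxfrzidxf
w(22)−f(5): 17 → r
o(14)−r(17): -3≡23 → x
m(12)−z(25): -13≡13 → n
w(22)−i(8): 14 → o
i(8)−d(3): 5 → f
f(5)−x(23): -18≡8 → i
o(14)−f(5): 9 → j
p(15)−r(17): -2≡24 → y
p(15)−z(25): -10≡16 → q
n(13)−i(8): 5 → f
y(24)−d(3): 21 → v
s(18)−x(23): -5≡21 → v
r(17)−f(5): 12 → m

rxnofijyqfvvm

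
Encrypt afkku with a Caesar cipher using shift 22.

wbggq

a(0): 0+22=22 → w
f(5): 5+22=27≡1 → b
k(10): 10+22=32≡6 → g
k(10): 10+22=32≡6 → g
u(20): 20+22=42≡16 → q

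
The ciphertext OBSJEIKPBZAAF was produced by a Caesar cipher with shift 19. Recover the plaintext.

O(14): 14−19=-5≡21 → V
B(1): 1−19=-18≡8 → I
S(18): 18−19=-1≡25 → Z
J(9): 9−19=-10≡16 → Q
E(4): 4−19=-15≡11 → L
I(8): 8−19=-11≡15 → P
K(10): 10−19=-9≡17 → R
P(15): 15−19=-4≡22 → W
B(1): 1−19=-18≡8 → I
Z(25): 25−19=6 → G
A(0): 0−19=-19≡7 → H
A(0): 0−19=-19≡7 → H
F(5): 5−19=-14≡12 → M

VIZQLPRWIGHHM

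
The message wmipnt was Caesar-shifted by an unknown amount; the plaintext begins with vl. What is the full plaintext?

From the crib: w(22)−v(21)=1, so the shift is 1.
Subtract 1 from each ciphertext letter:
w(22): 22−1=21 → v
m(12): 12−1=11 → l
i(8): 8−1=7 → h
p(15): 15−1=14 → o
n(13): 13−1=12 → m
t(19): 19−1=18 → s

vlhoms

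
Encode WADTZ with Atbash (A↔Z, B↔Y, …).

W(22) → D(3)
A(0) → Z(25)
D(3) → W(22)
T(19) → G(6)
Z(25) → A(0)

DZWGA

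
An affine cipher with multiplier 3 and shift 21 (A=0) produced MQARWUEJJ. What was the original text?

XHTQJRDWW

The inverse of 3 mod 26 is 9, since 3·9=27≡1. Apply D(y)=9·(y−21) mod 26:
M(12): 9·(12−21)=-81≡23 → X
Q(16): 9·(16−21)=-45≡7 → H
A(0): 9·(0−21)=-189≡19 → T
R(17): 9·(17−21)=-36≡16 → Q
W(22): 9·(22−21)=9 → J
U(20): 9·(20−21)=-9≡17 → R
E(4): 9·(4−21)=-153≡3 → D
J(9): 9·(9−21)=-108≡22 → W
J(9): 9·(9−21)=-108≡22 → W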